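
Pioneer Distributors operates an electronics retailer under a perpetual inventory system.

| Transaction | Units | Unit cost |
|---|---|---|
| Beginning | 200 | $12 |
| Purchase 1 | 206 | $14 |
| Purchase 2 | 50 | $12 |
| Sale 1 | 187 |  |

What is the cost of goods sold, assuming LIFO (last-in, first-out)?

Sale 1 (187) [LIFO — newest first]: 50 @ $12 + 137 @ $14 = $2,518
Ending inventory: 200 @ $12 + 69 @ $14 = $3,366
Check: goods available $5,884 = COGS $2,518 + ending $3,366

COGS = $2,518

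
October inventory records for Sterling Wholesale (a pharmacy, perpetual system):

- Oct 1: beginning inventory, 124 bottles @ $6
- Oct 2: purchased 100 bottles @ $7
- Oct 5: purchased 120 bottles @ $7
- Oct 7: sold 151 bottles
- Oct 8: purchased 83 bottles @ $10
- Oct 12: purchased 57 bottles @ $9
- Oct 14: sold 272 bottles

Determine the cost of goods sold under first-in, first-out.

Oct 7, 151 sold [FIFO — oldest first]: 124 @ $6 + 27 @ $7 = $933
Oct 14, 272 sold [FIFO — oldest first]: 73 @ $7 + 120 @ $7 + 79 @ $10 = $2,141
Total COGS = $933 + $2,141 = $3,074
Ending inventory: 4 @ $10 + 57 @ $9 = $553
Check: goods available $3,627 = COGS $3,074 + ending $553

COGS = $3,074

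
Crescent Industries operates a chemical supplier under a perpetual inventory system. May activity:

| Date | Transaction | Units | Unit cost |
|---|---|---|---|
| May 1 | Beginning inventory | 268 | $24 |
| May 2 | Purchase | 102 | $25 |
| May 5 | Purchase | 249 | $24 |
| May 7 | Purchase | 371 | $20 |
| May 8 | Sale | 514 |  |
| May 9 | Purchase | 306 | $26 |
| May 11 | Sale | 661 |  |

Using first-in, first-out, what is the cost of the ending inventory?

May 8, 514 sold [FIFO — oldest first]: 268 @ $24 + 102 @ $25 + 144 @ $24 = $12,438
May 11, 661 sold [FIFO — oldest first]: 105 @ $24 + 371 @ $20 + 185 @ $26 = $14,750
Total COGS = $12,438 + $14,750 = $27,188
Ending inventory: 121 @ $26 = $3,146
Check: goods available $30,334 = COGS $27,188 + ending $3,146

Ending inventory = $3,146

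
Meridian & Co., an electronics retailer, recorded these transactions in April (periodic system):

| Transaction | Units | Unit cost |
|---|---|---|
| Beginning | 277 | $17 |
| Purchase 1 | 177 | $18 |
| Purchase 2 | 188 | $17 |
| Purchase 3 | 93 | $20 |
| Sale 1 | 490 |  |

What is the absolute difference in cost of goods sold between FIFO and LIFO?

FIFO COGS: 277 @ $17 + 177 @ $18 + 36 @ $17 = $8,507
LIFO COGS: 93 @ $20 + 188 @ $17 + 177 @ $18 + 32 @ $17 = $8,786
Difference = |$8,507 − $8,786| = $279

$279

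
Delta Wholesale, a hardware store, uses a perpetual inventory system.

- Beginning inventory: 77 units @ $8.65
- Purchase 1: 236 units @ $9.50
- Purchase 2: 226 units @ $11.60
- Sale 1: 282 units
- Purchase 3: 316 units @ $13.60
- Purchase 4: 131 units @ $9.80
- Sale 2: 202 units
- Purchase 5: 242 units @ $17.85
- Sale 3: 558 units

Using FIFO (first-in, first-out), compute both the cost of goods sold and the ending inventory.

COGS = $12,110.65; ending inventory = $3,320.10

Sale 1 (282) [FIFO — oldest first]: 77 @ $8.65 + 205 @ $9.50 = $2,613.55
Sale 2 (202) [FIFO — oldest first]: 31 @ $9.50 + 171 @ $11.60 = $2,278.10
Sale 3 (558) [FIFO — oldest first]: 55 @ $11.60 + 316 @ $13.60 + 131 @ $9.80 + 56 @ $17.85 = $7,219.00
Total COGS = $2,613.55 + $2,278.10 + $7,219.00 = $12,110.65
Ending inventory: 186 @ $17.85 = $3,320.10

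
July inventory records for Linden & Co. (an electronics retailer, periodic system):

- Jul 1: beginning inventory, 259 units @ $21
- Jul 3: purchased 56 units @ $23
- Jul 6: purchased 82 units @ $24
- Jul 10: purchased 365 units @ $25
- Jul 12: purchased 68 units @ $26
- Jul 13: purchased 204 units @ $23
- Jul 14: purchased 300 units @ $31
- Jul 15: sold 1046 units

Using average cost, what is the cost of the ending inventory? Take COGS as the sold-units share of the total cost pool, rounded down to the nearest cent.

Jul 15, sell 1046: 1046/1334 × $33,580.00 → $26,330.34
Ending inventory (cost pool remaining) = $7,249.66

Ending inventory = $7,249.66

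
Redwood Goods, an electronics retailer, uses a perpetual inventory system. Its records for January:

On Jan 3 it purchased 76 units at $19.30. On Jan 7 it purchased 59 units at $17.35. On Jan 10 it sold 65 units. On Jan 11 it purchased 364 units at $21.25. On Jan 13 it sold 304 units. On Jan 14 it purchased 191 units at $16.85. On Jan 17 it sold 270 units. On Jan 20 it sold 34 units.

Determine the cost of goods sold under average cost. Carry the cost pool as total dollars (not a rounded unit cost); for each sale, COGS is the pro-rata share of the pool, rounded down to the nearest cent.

After Jan 3: 76 on hand, pool $1,466.80 (≈ $19.3000 each)
After Jan 7: 135 on hand, pool $2,490.45 (≈ $18.4478 each)
Jan 10, sell 65: 65/135 × $2,490.45 → $1,199.10
After Jan 11: 434 on hand, pool $9,026.35 (≈ $20.7980 each)
Jan 13, sell 304: 304/434 × $9,026.35 → $6,322.60
After Jan 14: 321 on hand, pool $5,922.10 (≈ $18.4489 each)
Jan 17, sell 270: 270/321 × $5,922.10 → $4,981.20
Jan 20, sell 34: 34/51 × $940.90 → $627.26
Total COGS = $1,199.10 + $6,322.60 + $4,981.20 + $627.26 = $13,130.16
Ending inventory (cost pool remaining) = $313.64

COGS = $13,130.16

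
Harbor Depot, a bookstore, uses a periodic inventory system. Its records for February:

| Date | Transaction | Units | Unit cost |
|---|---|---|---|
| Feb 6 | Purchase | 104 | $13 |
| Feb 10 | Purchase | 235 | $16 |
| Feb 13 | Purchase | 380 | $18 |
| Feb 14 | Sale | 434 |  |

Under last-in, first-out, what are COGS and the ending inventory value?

COGS = $7,704; ending inventory = $4,248

Feb 14, 434 sold [LIFO — newest first]: 380 @ $18 + 54 @ $16 = $7,704
Ending inventory: 104 @ $13 + 181 @ $16 = $4,248
Check: goods available $11,952 = COGS $7,704 + ending $4,248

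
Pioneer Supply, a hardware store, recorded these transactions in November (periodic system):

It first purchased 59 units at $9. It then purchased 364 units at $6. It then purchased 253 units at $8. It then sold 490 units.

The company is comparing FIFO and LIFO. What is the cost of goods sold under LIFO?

FIFO COGS: 59 @ $9 + 364 @ $6 + 67 @ $8 = $3,251
LIFO COGS: 253 @ $8 + 237 @ $6 = $3,446

COGS = $3,446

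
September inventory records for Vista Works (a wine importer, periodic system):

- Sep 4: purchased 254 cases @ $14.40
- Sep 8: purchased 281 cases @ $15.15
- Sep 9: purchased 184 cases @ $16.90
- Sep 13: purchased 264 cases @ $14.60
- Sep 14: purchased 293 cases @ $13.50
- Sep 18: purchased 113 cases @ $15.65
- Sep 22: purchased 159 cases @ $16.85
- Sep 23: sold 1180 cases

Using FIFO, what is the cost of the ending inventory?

Sep 23, 1180 sold [FIFO — oldest first]: 254 @ $14.40 + 281 @ $15.15 + 184 @ $16.90 + 264 @ $14.60 + 197 @ $13.50 = $17,538.25
Ending inventory: 96 @ $13.50 + 113 @ $15.65 + 159 @ $16.85 = $5,743.60

Ending inventory = $5,743.60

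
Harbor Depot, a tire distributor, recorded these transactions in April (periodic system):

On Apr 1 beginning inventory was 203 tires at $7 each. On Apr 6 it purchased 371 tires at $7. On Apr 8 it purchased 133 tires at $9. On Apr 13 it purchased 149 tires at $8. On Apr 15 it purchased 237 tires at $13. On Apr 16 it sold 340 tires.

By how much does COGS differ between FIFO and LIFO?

$1,525

FIFO COGS: 203 @ $7 + 137 @ $7 = $2,380
LIFO COGS: 237 @ $13 + 103 @ $8 = $3,905
Difference = |$2,380 − $3,905| = $1,525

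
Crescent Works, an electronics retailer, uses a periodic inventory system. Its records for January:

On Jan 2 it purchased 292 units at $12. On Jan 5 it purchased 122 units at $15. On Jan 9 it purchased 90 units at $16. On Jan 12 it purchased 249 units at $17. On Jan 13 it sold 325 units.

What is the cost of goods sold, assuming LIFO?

Jan 13, 325 sold [LIFO — newest first]: 249 @ $17 + 76 @ $16 = $5,449
Ending inventory: 292 @ $12 + 122 @ $15 + 14 @ $16 = $5,558

COGS = $5,449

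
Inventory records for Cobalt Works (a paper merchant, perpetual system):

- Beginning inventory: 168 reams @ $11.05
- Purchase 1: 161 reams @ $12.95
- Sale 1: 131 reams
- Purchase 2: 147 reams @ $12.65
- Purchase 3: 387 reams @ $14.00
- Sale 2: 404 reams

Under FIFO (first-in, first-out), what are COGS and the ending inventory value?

COGS = $6,626.90; ending inventory = $4,592.00

Sale 1 (131) [FIFO — oldest first]: 131 @ $11.05 = $1,447.55
Sale 2 (404) [FIFO — oldest first]: 37 @ $11.05 + 161 @ $12.95 + 147 @ $12.65 + 59 @ $14.00 = $5,179.35
Total COGS = $1,447.55 + $5,179.35 = $6,626.90
Ending inventory: 328 @ $14.00 = $4,592.00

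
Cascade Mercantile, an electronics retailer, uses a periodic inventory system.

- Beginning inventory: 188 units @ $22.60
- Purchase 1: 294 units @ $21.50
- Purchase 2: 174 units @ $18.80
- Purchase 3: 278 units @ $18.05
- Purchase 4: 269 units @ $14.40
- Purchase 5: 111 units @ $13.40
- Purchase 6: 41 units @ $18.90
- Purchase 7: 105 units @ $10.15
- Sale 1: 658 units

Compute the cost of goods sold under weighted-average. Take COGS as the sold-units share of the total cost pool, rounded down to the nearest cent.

COGS = $11,745.09

Sale 1, sell 658: 658/1460 × $26,060.55 → $11,745.09
Ending inventory (cost pool remaining) = $14,315.46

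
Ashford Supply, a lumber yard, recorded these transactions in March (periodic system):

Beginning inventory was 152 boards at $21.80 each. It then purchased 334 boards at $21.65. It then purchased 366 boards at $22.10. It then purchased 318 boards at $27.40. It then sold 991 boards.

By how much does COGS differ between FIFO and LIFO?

$1,006.45

FIFO COGS: 152 @ $21.80 + 334 @ $21.65 + 366 @ $22.10 + 139 @ $27.40 = $22,441.90
LIFO COGS: 318 @ $27.40 + 366 @ $22.10 + 307 @ $21.65 = $23,448.35
Difference = |$22,441.90 − $23,448.35| = $1,006.45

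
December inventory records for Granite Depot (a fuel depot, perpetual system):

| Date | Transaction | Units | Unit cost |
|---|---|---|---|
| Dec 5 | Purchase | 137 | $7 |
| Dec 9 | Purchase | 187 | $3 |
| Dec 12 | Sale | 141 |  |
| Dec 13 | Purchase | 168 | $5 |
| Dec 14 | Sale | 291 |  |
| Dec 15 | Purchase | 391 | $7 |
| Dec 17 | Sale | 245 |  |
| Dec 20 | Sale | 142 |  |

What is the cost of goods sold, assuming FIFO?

Dec 12, 141 sold [FIFO — oldest first]: 137 @ $7 + 4 @ $3 = $971
Dec 14, 291 sold [FIFO — oldest first]: 183 @ $3 + 108 @ $5 = $1,089
Dec 17, 245 sold [FIFO — oldest first]: 60 @ $5 + 185 @ $7 = $1,595
Dec 20, 142 sold [FIFO — oldest first]: 142 @ $7 = $994
Total COGS = $971 + $1,089 + $1,595 + $994 = $4,649
Ending inventory: 64 @ $7 = $448
Check: goods available $5,097 = COGS $4,649 + ending $448

COGS = $4,649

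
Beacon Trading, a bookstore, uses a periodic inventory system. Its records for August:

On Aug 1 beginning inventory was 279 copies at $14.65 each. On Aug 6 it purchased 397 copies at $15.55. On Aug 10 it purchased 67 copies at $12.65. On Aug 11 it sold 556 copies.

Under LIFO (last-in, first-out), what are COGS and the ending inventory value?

COGS = $8,368.70; ending inventory = $2,739.55

Aug 11, 556 sold [LIFO — newest first]: 67 @ $12.65 + 397 @ $15.55 + 92 @ $14.65 = $8,368.70
Ending inventory: 187 @ $14.65 = $2,739.55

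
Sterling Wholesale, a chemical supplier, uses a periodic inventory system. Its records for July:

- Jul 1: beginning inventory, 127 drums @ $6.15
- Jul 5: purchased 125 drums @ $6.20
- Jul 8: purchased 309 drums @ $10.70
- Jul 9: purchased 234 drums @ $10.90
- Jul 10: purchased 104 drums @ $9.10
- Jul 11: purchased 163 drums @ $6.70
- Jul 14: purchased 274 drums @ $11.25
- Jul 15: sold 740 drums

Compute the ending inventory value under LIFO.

Ending inventory = $5,243.85

Jul 15, 740 sold [LIFO — newest first]: 274 @ $11.25 + 163 @ $6.70 + 104 @ $9.10 + 199 @ $10.90 = $7,290.10
Ending inventory: 127 @ $6.15 + 125 @ $6.20 + 309 @ $10.70 + 35 @ $10.90 = $5,243.85
Check: goods available $12,533.95 = COGS $7,290.10 + ending $5,243.85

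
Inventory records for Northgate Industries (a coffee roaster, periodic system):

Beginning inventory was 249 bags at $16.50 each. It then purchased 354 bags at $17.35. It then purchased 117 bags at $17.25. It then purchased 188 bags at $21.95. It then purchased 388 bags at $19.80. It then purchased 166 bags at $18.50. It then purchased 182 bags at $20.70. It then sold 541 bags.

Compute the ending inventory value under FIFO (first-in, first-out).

Ending inventory = $21,741.35

Sale 1 (541) [FIFO — oldest first]: 249 @ $16.50 + 292 @ $17.35 = $9,174.70
Ending inventory: 62 @ $17.35 + 117 @ $17.25 + 188 @ $21.95 + 388 @ $19.80 + 166 @ $18.50 + 182 @ $20.70 = $21,741.35
Check: goods available $30,916.05 = COGS $9,174.70 + ending $21,741.35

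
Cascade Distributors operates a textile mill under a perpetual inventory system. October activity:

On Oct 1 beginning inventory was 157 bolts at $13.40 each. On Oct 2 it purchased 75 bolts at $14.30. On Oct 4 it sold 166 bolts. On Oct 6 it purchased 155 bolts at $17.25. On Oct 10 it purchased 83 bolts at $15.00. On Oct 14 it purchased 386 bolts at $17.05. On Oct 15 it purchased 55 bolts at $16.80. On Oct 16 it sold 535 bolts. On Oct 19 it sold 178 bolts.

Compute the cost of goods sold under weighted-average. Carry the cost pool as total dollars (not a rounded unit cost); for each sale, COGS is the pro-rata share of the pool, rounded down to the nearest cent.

COGS = $14,070.83

After Oct 1: 157 on hand, pool $2,103.80 (≈ $13.4000 each)
After Oct 2: 232 on hand, pool $3,176.30 (≈ $13.6909 each)
Oct 4, sell 166: 166/232 × $3,176.30 → $2,272.69
After Oct 6: 221 on hand, pool $3,577.36 (≈ $16.1871 each)
After Oct 10: 304 on hand, pool $4,822.36 (≈ $15.8630 each)
After Oct 14: 690 on hand, pool $11,403.66 (≈ $16.5270 each)
After Oct 15: 745 on hand, pool $12,327.66 (≈ $16.5472 each)
Oct 16, sell 535: 535/745 × $12,327.66 → $8,852.74
Oct 19, sell 178: 178/210 × $3,474.92 → $2,945.40
Total COGS = $2,272.69 + $8,852.74 + $2,945.40 = $14,070.83
Ending inventory (cost pool remaining) = $529.52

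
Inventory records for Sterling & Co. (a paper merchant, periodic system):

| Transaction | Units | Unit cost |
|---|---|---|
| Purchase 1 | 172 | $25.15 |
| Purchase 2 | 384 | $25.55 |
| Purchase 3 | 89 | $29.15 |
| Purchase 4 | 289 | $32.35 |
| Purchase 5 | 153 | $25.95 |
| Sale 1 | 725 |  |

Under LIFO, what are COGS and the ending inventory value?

COGS = $20,870.55; ending inventory = $9,180.30

Sale 1 (725) [LIFO — newest first]: 153 @ $25.95 + 289 @ $32.35 + 89 @ $29.15 + 194 @ $25.55 = $20,870.55
Ending inventory: 172 @ $25.15 + 190 @ $25.55 = $9,180.30
Check: goods available $30,050.85 = COGS $20,870.55 + ending $9,180.30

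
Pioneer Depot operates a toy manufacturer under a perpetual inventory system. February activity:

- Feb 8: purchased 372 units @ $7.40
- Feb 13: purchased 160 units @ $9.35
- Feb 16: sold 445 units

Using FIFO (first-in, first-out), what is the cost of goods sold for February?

COGS = $3,435.35

Feb 16, 445 sold [FIFO — oldest first]: 372 @ $7.40 + 73 @ $9.35 = $3,435.35
Ending inventory: 87 @ $9.35 = $813.45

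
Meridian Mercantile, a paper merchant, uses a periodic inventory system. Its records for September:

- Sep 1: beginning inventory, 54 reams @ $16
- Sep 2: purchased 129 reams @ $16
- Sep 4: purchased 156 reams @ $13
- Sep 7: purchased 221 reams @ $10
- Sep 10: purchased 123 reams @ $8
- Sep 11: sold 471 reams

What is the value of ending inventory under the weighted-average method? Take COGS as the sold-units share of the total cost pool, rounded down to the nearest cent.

Sep 11, sell 471: 471/683 × $8,150.00 → $5,620.27
Ending inventory (cost pool remaining) = $2,529.73

Ending inventory = $2,529.73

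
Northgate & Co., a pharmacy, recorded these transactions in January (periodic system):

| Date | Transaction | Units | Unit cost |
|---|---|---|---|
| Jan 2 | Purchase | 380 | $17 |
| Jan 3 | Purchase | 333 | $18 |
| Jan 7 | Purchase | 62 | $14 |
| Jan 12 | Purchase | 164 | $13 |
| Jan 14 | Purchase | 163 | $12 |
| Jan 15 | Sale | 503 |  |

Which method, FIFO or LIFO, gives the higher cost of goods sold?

FIFO COGS: 380 @ $17 + 123 @ $18 = $8,674
LIFO COGS: 163 @ $12 + 164 @ $13 + 62 @ $14 + 114 @ $18 = $7,008

FIFO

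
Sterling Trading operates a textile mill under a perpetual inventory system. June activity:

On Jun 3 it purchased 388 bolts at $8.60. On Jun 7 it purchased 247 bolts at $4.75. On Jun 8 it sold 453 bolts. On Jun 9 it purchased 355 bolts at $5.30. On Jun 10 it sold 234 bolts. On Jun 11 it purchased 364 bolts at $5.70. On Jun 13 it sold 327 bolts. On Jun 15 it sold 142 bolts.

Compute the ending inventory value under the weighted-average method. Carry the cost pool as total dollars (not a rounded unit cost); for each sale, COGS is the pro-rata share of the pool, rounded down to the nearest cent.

After Jun 3: 388 on hand, pool $3,336.80 (≈ $8.6000 each)
After Jun 7: 635 on hand, pool $4,510.05 (≈ $7.1024 each)
Jun 8, sell 453: 453/635 × $4,510.05 → $3,217.40
After Jun 9: 537 on hand, pool $3,174.15 (≈ $5.9109 each)
Jun 10, sell 234: 234/537 × $3,174.15 → $1,383.14
After Jun 11: 667 on hand, pool $3,865.81 (≈ $5.7958 each)
Jun 13, sell 327: 327/667 × $3,865.81 → $1,895.23
Jun 15, sell 142: 142/340 × $1,970.58 → $823.00
Total COGS = $3,217.40 + $1,383.14 + $1,895.23 + $823.00 = $7,318.77
Ending inventory (cost pool remaining) = $1,147.58
Check: goods available $8,466.35 = COGS $7,318.77 + ending $1,147.58

Ending inventory = $1,147.58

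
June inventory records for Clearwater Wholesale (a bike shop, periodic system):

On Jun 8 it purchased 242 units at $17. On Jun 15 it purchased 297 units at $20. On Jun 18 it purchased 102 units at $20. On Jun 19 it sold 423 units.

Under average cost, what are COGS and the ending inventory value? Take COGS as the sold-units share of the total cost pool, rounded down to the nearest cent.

Jun 19, sell 423: 423/641 × $12,094.00 → $7,980.90
Ending inventory (cost pool remaining) = $4,113.10
Check: goods available $12,094.00 = COGS $7,980.90 + ending $4,113.10

COGS = $7,980.90; ending inventory = $4,113.10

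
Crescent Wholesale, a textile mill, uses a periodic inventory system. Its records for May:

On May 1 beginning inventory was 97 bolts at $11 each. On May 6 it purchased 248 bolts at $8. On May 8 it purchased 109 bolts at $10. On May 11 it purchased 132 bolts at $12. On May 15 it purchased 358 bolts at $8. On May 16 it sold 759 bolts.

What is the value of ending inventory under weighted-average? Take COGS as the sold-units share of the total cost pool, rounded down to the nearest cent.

May 16, sell 759: 759/944 × $8,589.00 → $6,905.77
Ending inventory (cost pool remaining) = $1,683.23

Ending inventory = $1,683.23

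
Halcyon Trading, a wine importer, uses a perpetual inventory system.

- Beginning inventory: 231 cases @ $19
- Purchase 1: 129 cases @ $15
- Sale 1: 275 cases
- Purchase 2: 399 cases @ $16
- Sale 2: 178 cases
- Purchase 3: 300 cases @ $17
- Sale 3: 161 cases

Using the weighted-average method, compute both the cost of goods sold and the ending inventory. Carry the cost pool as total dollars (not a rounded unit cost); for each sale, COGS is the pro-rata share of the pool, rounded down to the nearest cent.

After Beginning: 231 on hand, pool $4,389.00 (≈ $19.0000 each)
After Purchase 1: 360 on hand, pool $6,324.00 (≈ $17.5667 each)
Sale 1, sell 275: 275/360 × $6,324.00 → $4,830.83
After Purchase 2: 484 on hand, pool $7,877.17 (≈ $16.2751 each)
Sale 2, sell 178: 178/484 × $7,877.17 → $2,896.97
After Purchase 3: 606 on hand, pool $10,080.20 (≈ $16.6340 each)
Sale 3, sell 161: 161/606 × $10,080.20 → $2,678.07
Total COGS = $4,830.83 + $2,896.97 + $2,678.07 = $10,405.87
Ending inventory (cost pool remaining) = $7,402.13

COGS = $10,405.87; ending inventory = $7,402.13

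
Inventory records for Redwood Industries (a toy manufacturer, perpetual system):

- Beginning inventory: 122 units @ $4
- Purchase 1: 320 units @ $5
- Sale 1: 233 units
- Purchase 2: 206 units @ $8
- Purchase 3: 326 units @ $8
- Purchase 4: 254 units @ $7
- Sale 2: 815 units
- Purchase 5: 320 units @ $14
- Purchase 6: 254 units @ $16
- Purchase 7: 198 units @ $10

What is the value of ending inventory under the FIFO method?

Ending inventory = $11,784

Sale 1 (233) [FIFO — oldest first]: 122 @ $4 + 111 @ $5 = $1,043
Sale 2 (815) [FIFO — oldest first]: 209 @ $5 + 206 @ $8 + 326 @ $8 + 74 @ $7 = $5,819
Total COGS = $1,043 + $5,819 = $6,862
Ending inventory: 180 @ $7 + 320 @ $14 + 254 @ $16 + 198 @ $10 = $11,784
Check: goods available $18,646 = COGS $6,862 + ending $11,784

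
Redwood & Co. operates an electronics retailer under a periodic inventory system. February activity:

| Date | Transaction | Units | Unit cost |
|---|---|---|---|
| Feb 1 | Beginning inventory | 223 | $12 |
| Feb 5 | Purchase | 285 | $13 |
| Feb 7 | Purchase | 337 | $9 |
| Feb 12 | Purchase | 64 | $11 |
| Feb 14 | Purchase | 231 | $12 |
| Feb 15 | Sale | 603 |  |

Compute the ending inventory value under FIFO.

Feb 15, 603 sold [FIFO — oldest first]: 223 @ $12 + 285 @ $13 + 95 @ $9 = $7,236
Ending inventory: 242 @ $9 + 64 @ $11 + 231 @ $12 = $5,654
Check: goods available $12,890 = COGS $7,236 + ending $5,654

Ending inventory = $5,654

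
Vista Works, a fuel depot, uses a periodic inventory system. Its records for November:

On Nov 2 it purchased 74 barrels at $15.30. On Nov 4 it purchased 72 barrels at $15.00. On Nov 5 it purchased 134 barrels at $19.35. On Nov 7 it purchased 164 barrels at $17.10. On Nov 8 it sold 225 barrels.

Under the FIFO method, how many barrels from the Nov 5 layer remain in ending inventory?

55

Nov 8, 225 sold [FIFO — oldest first]: 74 @ $15.30 + 72 @ $15.00 + 79 @ $19.35 = $3,740.85
Ending inventory: 55 @ $19.35 + 164 @ $17.10 = $3,868.65
Check: goods available $7,609.50 = COGS $3,740.85 + ending $3,868.65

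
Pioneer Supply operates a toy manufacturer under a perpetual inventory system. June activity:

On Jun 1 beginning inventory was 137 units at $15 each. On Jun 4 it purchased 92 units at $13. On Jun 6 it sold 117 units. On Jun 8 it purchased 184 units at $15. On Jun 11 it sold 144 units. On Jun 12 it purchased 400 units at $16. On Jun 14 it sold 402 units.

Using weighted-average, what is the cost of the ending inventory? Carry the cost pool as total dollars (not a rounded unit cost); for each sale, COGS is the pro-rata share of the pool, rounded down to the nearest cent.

After Jun 1: 137 on hand, pool $2,055.00 (≈ $15.0000 each)
After Jun 4: 229 on hand, pool $3,251.00 (≈ $14.1965 each)
Jun 6, sell 117: 117/229 × $3,251.00 → $1,660.99
After Jun 8: 296 on hand, pool $4,350.01 (≈ $14.6960 each)
Jun 11, sell 144: 144/296 × $4,350.01 → $2,116.22
After Jun 12: 552 on hand, pool $8,633.79 (≈ $15.6409 each)
Jun 14, sell 402: 402/552 × $8,633.79 → $6,287.65
Total COGS = $1,660.99 + $2,116.22 + $6,287.65 = $10,064.86
Ending inventory (cost pool remaining) = $2,346.14

Ending inventory = $2,346.14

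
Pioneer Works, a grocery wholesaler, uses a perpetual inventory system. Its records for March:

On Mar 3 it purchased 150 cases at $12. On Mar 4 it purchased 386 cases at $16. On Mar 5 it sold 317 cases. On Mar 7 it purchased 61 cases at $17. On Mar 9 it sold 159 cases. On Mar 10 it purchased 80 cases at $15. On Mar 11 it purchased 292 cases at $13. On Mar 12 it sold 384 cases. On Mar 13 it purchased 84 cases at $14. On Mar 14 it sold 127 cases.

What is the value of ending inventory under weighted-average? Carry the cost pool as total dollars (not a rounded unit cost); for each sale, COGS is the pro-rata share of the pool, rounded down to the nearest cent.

After Mar 3: 150 on hand, pool $1,800.00 (≈ $12.0000 each)
After Mar 4: 536 on hand, pool $7,976.00 (≈ $14.8806 each)
Mar 5, sell 317: 317/536 × $7,976.00 → $4,717.14
After Mar 7: 280 on hand, pool $4,295.86 (≈ $15.3424 each)
Mar 9, sell 159: 159/280 × $4,295.86 → $2,439.43
After Mar 10: 201 on hand, pool $3,056.43 (≈ $15.2061 each)
After Mar 11: 493 on hand, pool $6,852.43 (≈ $13.8995 each)
Mar 12, sell 384: 384/493 × $6,852.43 → $5,337.38
After Mar 13: 193 on hand, pool $2,691.05 (≈ $13.9433 each)
Mar 14, sell 127: 127/193 × $2,691.05 → $1,770.79
Total COGS = $4,717.14 + $2,439.43 + $5,337.38 + $1,770.79 = $14,264.74
Ending inventory (cost pool remaining) = $920.26

Ending inventory = $920.26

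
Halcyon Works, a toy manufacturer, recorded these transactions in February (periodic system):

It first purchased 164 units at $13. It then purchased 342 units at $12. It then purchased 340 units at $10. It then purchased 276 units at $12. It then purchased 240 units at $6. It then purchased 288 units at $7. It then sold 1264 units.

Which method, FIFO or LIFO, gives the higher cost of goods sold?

FIFO

FIFO COGS: 164 @ $13 + 342 @ $12 + 340 @ $10 + 276 @ $12 + 142 @ $6 = $13,800
LIFO COGS: 288 @ $7 + 240 @ $6 + 276 @ $12 + 340 @ $10 + 120 @ $12 = $11,608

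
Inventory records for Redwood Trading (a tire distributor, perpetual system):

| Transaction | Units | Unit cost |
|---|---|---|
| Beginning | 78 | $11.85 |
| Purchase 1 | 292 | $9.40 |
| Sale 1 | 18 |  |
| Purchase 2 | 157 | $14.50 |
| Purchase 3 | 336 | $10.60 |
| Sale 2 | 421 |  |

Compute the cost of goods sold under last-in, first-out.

Sale 1 (18) [LIFO — newest first]: 18 @ $9.40 = $169.20
Sale 2 (421) [LIFO — newest first]: 336 @ $10.60 + 85 @ $14.50 = $4,794.10
Total COGS = $169.20 + $4,794.10 = $4,963.30
Ending inventory: 78 @ $11.85 + 274 @ $9.40 + 72 @ $14.50 = $4,543.90
Check: goods available $9,507.20 = COGS $4,963.30 + ending $4,543.90

COGS = $4,963.30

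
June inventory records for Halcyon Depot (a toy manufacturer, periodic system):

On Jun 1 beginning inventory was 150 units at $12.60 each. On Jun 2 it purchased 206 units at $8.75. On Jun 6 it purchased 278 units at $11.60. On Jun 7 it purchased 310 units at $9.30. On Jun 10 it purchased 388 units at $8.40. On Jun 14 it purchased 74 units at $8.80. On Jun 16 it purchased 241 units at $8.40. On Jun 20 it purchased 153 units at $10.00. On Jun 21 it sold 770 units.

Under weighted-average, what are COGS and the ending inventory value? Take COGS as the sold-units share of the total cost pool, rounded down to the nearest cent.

COGS = $7,385.62; ending inventory = $9,879.48

Jun 21, sell 770: 770/1800 × $17,265.10 → $7,385.62
Ending inventory (cost pool remaining) = $9,879.48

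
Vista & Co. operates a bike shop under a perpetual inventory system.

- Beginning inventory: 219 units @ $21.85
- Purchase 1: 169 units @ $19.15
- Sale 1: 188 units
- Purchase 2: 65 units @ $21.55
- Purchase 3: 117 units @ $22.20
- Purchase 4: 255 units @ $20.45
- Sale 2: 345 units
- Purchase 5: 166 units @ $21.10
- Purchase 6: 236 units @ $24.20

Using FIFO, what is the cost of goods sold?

Sale 1 (188) [FIFO — oldest first]: 188 @ $21.85 = $4,107.80
Sale 2 (345) [FIFO — oldest first]: 31 @ $21.85 + 169 @ $19.15 + 65 @ $21.55 + 80 @ $22.20 = $7,090.45
Total COGS = $4,107.80 + $7,090.45 = $11,198.25
Ending inventory: 37 @ $22.20 + 255 @ $20.45 + 166 @ $21.10 + 236 @ $24.20 = $15,249.95
Check: goods available $26,448.20 = COGS $11,198.25 + ending $15,249.95

COGS = $11,198.25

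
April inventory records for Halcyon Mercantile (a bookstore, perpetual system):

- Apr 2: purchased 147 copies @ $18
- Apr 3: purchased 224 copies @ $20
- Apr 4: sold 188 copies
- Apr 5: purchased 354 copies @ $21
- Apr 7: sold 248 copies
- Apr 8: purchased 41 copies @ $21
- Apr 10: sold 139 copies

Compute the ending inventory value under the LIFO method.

Apr 4, 188 sold [LIFO — newest first]: 188 @ $20 = $3,760
Apr 7, 248 sold [LIFO — newest first]: 248 @ $21 = $5,208
Apr 10, 139 sold [LIFO — newest first]: 41 @ $21 + 98 @ $21 = $2,919
Total COGS = $3,760 + $5,208 + $2,919 = $11,887
Ending inventory: 147 @ $18 + 36 @ $20 + 8 @ $21 = $3,534

Ending inventory = $3,534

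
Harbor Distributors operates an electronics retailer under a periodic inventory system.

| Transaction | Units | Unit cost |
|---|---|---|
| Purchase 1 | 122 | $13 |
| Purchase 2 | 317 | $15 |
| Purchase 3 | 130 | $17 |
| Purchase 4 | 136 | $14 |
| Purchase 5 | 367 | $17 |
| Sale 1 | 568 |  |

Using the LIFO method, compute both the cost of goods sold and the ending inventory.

COGS = $9,248; ending inventory = $7,446

Sale 1 (568) [LIFO — newest first]: 367 @ $17 + 136 @ $14 + 65 @ $17 = $9,248
Ending inventory: 122 @ $13 + 317 @ $15 + 65 @ $17 = $7,446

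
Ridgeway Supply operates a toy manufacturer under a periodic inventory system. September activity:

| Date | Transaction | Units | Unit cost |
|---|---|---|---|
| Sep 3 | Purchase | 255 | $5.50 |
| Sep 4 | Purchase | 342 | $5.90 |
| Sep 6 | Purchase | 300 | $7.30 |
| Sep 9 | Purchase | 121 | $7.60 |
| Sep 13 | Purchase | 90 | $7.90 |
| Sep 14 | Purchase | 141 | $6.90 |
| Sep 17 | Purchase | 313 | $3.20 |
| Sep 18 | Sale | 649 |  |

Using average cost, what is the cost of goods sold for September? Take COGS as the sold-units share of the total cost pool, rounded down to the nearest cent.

Sep 18, sell 649: 649/1562 × $9,215.40 → $3,828.93
Ending inventory (cost pool remaining) = $5,386.47

COGS = $3,828.93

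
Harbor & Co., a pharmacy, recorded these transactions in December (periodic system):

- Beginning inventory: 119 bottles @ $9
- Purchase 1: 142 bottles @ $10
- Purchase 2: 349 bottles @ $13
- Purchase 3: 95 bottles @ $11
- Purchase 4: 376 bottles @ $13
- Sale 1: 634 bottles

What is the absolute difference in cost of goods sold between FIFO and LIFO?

FIFO COGS: 119 @ $9 + 142 @ $10 + 349 @ $13 + 24 @ $11 = $7,292
LIFO COGS: 376 @ $13 + 95 @ $11 + 163 @ $13 = $8,052
Difference = |$7,292 − $8,052| = $760

$760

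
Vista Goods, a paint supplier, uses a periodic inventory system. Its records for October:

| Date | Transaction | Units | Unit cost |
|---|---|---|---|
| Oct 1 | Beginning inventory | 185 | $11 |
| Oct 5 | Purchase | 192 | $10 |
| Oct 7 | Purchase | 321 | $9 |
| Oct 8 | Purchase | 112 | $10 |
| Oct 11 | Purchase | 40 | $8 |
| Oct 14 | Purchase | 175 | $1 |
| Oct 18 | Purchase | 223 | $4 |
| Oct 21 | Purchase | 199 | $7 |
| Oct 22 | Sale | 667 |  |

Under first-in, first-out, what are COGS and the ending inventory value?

Oct 22, 667 sold [FIFO — oldest first]: 185 @ $11 + 192 @ $10 + 290 @ $9 = $6,565
Ending inventory: 31 @ $9 + 112 @ $10 + 40 @ $8 + 175 @ $1 + 223 @ $4 + 199 @ $7 = $4,179
Check: goods available $10,744 = COGS $6,565 + ending $4,179

COGS = $6,565; ending inventory = $4,179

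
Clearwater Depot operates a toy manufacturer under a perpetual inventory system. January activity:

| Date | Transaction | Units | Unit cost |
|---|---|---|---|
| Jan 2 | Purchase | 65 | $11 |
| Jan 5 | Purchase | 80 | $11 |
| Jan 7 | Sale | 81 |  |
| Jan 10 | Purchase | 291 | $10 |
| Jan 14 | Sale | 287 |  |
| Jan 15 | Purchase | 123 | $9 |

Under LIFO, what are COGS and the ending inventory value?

COGS = $3,761; ending inventory = $1,851

Jan 7, 81 sold [LIFO — newest first]: 80 @ $11 + 1 @ $11 = $891
Jan 14, 287 sold [LIFO — newest first]: 287 @ $10 = $2,870
Total COGS = $891 + $2,870 = $3,761
Ending inventory: 64 @ $11 + 4 @ $10 + 123 @ $9 = $1,851
Check: goods available $5,612 = COGS $3,761 + ending $1,851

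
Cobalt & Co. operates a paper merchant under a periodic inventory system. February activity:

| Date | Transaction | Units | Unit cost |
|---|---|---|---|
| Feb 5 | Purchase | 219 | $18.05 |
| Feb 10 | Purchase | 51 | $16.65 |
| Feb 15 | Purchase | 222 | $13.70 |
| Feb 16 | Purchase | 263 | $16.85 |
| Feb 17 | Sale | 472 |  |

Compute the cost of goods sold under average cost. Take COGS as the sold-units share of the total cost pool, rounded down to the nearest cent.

COGS = $7,673.93

Feb 17, sell 472: 472/755 × $12,275.05 → $7,673.93
Ending inventory (cost pool remaining) = $4,601.12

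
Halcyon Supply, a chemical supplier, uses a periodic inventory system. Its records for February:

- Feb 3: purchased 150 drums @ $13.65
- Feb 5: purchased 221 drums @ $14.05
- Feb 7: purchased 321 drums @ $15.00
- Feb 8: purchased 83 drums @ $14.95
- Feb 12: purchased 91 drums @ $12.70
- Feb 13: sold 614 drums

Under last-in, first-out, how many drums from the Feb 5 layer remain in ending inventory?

102

Feb 13, 614 sold [LIFO — newest first]: 91 @ $12.70 + 83 @ $14.95 + 321 @ $15.00 + 119 @ $14.05 = $8,883.50
Ending inventory: 150 @ $13.65 + 102 @ $14.05 = $3,480.60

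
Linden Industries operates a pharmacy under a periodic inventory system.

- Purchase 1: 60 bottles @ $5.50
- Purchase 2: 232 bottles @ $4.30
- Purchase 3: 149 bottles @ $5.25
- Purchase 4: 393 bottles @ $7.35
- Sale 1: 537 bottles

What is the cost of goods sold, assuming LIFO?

COGS = $3,644.55

Sale 1 (537) [LIFO — newest first]: 393 @ $7.35 + 144 @ $5.25 = $3,644.55
Ending inventory: 60 @ $5.50 + 232 @ $4.30 + 5 @ $5.25 = $1,353.85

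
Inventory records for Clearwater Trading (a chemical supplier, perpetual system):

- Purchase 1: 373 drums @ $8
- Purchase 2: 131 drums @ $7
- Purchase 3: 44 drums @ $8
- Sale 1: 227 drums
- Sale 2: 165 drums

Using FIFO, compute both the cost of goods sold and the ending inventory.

Sale 1 (227) [FIFO — oldest first]: 227 @ $8 = $1,816
Sale 2 (165) [FIFO — oldest first]: 146 @ $8 + 19 @ $7 = $1,301
Total COGS = $1,816 + $1,301 = $3,117
Ending inventory: 112 @ $7 + 44 @ $8 = $1,136

COGS = $3,117; ending inventory = $1,136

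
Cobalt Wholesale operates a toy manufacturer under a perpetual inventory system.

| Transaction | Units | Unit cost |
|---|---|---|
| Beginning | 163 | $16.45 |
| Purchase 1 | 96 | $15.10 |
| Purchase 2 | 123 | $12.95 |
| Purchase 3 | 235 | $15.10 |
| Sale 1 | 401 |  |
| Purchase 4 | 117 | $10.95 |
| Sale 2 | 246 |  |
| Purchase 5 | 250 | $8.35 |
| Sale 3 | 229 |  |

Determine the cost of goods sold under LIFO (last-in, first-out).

COGS = $11,034.45

Sale 1 (401) [LIFO — newest first]: 235 @ $15.10 + 123 @ $12.95 + 43 @ $15.10 = $5,790.65
Sale 2 (246) [LIFO — newest first]: 117 @ $10.95 + 53 @ $15.10 + 76 @ $16.45 = $3,331.65
Sale 3 (229) [LIFO — newest first]: 229 @ $8.35 = $1,912.15
Total COGS = $5,790.65 + $3,331.65 + $1,912.15 = $11,034.45
Ending inventory: 87 @ $16.45 + 21 @ $8.35 = $1,606.50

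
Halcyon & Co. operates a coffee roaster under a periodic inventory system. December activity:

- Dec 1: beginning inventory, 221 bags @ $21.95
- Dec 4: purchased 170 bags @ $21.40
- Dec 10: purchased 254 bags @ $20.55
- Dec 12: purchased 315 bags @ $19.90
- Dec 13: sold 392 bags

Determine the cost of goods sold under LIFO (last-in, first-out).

Dec 13, 392 sold [LIFO — newest first]: 315 @ $19.90 + 77 @ $20.55 = $7,850.85
Ending inventory: 221 @ $21.95 + 170 @ $21.40 + 177 @ $20.55 = $12,126.30

COGS = $7,850.85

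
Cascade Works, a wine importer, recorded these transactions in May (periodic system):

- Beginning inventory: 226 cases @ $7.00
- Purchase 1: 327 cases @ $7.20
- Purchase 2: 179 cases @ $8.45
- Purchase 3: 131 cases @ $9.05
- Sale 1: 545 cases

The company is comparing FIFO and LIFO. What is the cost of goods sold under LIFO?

FIFO COGS: 226 @ $7.00 + 319 @ $7.20 = $3,878.80
LIFO COGS: 131 @ $9.05 + 179 @ $8.45 + 235 @ $7.20 = $4,390.10

COGS = $4,390.10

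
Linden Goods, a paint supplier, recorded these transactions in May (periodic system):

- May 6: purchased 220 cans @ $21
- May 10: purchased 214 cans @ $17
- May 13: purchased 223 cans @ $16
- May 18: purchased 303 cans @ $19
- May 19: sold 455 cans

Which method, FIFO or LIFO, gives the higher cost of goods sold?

FIFO COGS: 220 @ $21 + 214 @ $17 + 21 @ $16 = $8,594
LIFO COGS: 303 @ $19 + 152 @ $16 = $8,189

FIFO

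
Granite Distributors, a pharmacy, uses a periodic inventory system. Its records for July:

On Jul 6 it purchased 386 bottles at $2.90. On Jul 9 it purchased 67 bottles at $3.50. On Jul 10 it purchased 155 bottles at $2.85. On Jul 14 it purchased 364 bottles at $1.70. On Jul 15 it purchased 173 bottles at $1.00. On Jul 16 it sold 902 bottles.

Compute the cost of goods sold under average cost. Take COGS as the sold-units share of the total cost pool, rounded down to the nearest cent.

Jul 16, sell 902: 902/1145 × $2,587.45 → $2,038.32
Ending inventory (cost pool remaining) = $549.13
Check: goods available $2,587.45 = COGS $2,038.32 + ending $549.13

COGS = $2,038.32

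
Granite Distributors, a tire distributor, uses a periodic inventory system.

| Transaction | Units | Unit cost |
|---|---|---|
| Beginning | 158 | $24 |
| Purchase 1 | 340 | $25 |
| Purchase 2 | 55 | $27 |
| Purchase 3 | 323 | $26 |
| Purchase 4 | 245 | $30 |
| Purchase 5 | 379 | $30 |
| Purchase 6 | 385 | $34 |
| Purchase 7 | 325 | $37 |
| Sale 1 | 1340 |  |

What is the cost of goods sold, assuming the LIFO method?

COGS = $43,991

Sale 1 (1340) [LIFO — newest first]: 325 @ $37 + 385 @ $34 + 379 @ $30 + 245 @ $30 + 6 @ $26 = $43,991
Ending inventory: 158 @ $24 + 340 @ $25 + 55 @ $27 + 317 @ $26 = $22,019
Check: goods available $66,010 = COGS $43,991 + ending $22,019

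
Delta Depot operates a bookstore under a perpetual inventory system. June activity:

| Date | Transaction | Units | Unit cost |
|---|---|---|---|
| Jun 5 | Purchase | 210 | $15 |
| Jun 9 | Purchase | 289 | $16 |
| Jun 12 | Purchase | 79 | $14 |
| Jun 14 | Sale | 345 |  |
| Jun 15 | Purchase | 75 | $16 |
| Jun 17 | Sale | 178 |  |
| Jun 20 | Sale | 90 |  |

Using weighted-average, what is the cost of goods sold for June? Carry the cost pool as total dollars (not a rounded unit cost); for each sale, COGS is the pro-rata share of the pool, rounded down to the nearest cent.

COGS = $9,459.26

After Jun 5: 210 on hand, pool $3,150.00 (≈ $15.0000 each)
After Jun 9: 499 on hand, pool $7,774.00 (≈ $15.5792 each)
After Jun 12: 578 on hand, pool $8,880.00 (≈ $15.3633 each)
Jun 14, sell 345: 345/578 × $8,880.00 → $5,300.34
After Jun 15: 308 on hand, pool $4,779.66 (≈ $15.5184 each)
Jun 17, sell 178: 178/308 × $4,779.66 → $2,762.27
Jun 20, sell 90: 90/130 × $2,017.39 → $1,396.65
Total COGS = $5,300.34 + $2,762.27 + $1,396.65 = $9,459.26
Ending inventory (cost pool remaining) = $620.74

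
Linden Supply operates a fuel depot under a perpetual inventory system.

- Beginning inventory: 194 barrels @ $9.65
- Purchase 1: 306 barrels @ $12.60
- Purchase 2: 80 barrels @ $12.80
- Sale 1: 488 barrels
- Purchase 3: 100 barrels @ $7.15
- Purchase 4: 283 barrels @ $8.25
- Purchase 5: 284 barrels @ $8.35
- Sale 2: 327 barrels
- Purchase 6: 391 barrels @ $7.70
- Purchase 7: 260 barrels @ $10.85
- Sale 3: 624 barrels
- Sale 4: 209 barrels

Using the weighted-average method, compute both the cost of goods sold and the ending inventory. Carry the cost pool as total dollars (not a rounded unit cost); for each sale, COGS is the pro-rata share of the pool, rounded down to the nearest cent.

COGS = $15,805.37; ending inventory = $2,199.18

After Beginning: 194 on hand, pool $1,872.10 (≈ $9.6500 each)
After Purchase 1: 500 on hand, pool $5,727.70 (≈ $11.4554 each)
After Purchase 2: 580 on hand, pool $6,751.70 (≈ $11.6409 each)
Sale 1, sell 488: 488/580 × $6,751.70 → $5,680.74
After Purchase 3: 192 on hand, pool $1,785.96 (≈ $9.3019 each)
After Purchase 4: 475 on hand, pool $4,120.71 (≈ $8.6752 each)
After Purchase 5: 759 on hand, pool $6,492.11 (≈ $8.5535 each)
Sale 2, sell 327: 327/759 × $6,492.11 → $2,796.99
After Purchase 6: 823 on hand, pool $6,705.82 (≈ $8.1480 each)
After Purchase 7: 1083 on hand, pool $9,526.82 (≈ $8.7967 each)
Sale 3, sell 624: 624/1083 × $9,526.82 → $5,489.13
Sale 4, sell 209: 209/459 × $4,037.69 → $1,838.51
Total COGS = $5,680.74 + $2,796.99 + $5,489.13 + $1,838.51 = $15,805.37
Ending inventory (cost pool remaining) = $2,199.18
Check: goods available $18,004.55 = COGS $15,805.37 + ending $2,199.18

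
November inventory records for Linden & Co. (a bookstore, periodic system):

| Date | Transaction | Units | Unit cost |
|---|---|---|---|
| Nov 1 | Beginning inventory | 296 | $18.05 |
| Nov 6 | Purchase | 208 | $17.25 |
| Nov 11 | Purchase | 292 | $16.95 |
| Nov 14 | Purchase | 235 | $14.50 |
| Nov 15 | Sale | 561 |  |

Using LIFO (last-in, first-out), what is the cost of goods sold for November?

Nov 15, 561 sold [LIFO — newest first]: 235 @ $14.50 + 292 @ $16.95 + 34 @ $17.25 = $8,943.40
Ending inventory: 296 @ $18.05 + 174 @ $17.25 = $8,344.30
Check: goods available $17,287.70 = COGS $8,943.40 + ending $8,344.30

COGS = $8,943.40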